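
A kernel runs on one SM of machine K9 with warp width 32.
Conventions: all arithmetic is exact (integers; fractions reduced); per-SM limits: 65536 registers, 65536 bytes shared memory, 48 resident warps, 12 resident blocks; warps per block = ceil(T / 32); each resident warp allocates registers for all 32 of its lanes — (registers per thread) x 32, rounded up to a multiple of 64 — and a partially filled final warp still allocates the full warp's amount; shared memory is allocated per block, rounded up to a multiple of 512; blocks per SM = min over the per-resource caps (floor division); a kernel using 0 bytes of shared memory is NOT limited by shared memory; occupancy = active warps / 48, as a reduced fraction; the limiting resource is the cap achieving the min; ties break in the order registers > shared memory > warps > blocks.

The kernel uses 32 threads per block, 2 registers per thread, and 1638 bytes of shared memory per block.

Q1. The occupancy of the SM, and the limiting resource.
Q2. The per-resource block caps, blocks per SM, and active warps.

Answer: occupancy 1/4, limited by blocks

registers: 1024 blocks
shared memory: 32 blocks
warps: 48 blocks
blocks: 12 blocks

Answer: 12 blocks, 12 active warps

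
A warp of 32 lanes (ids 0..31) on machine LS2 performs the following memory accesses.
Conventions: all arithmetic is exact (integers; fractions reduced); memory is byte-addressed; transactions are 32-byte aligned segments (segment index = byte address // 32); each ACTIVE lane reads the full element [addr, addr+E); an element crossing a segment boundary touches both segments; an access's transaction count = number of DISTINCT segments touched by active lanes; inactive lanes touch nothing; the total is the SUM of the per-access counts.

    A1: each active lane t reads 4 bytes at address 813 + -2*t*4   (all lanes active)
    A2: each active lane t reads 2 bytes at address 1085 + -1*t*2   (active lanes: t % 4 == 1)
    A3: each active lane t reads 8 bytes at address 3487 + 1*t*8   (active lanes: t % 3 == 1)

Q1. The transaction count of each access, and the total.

A1: 9 transactions
A2: 2 transactions
A3: 8 transactions

Answer: 9,2,8; total 19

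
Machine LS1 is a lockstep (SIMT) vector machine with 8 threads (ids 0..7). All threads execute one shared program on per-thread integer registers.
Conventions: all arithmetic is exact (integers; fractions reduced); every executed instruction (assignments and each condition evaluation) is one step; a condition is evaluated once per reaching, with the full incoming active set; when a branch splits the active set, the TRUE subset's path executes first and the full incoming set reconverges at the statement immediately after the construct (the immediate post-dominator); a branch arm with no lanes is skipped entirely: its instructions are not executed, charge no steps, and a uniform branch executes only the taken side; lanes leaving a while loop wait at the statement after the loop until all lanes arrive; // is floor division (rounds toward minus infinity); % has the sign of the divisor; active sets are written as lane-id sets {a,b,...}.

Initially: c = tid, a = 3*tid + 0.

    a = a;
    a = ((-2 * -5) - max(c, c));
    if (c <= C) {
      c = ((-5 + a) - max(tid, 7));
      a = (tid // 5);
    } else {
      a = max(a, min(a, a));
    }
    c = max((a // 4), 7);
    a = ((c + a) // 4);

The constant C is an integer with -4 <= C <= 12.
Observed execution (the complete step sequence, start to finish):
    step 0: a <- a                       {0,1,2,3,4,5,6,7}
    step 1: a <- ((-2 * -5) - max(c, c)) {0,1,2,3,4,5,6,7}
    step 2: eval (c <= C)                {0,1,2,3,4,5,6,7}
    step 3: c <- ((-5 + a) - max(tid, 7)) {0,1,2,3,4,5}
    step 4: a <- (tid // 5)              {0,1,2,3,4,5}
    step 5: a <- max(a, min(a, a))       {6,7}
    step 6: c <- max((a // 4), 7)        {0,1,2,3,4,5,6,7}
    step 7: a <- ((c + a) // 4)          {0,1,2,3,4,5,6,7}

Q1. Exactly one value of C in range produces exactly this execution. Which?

Answer: C = 5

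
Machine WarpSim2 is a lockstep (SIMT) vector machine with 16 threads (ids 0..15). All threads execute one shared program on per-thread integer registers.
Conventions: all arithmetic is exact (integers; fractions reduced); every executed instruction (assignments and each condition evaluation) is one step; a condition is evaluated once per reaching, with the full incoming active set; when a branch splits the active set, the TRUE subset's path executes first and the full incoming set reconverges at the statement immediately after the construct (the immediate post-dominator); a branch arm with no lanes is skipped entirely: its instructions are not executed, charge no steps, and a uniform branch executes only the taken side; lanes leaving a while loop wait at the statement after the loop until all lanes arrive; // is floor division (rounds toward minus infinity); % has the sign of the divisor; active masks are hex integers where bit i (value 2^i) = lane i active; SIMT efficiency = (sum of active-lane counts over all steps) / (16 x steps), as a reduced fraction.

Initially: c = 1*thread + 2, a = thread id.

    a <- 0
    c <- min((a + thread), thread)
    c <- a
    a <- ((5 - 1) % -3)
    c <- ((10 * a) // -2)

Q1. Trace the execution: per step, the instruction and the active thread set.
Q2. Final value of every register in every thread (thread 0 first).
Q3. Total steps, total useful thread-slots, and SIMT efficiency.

step 0: a <- 0                       0xffff
step 1: c <- min((a + thread), thread) 0xffff
step 2: c <- a                       0xffff
step 3: a <- ((5 - 1) % -3)          0xffff
step 4: c <- ((10 * a) // -2)        0xffff

Answer: 5 steps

c: 10,10,10,10,10,10,10,10,10,10,10,10,10,10,10,10
a: -2,-2,-2,-2,-2,-2,-2,-2,-2,-2,-2,-2,-2,-2,-2,-2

steps = 5; useful = 80; efficiency = 80/80 = 1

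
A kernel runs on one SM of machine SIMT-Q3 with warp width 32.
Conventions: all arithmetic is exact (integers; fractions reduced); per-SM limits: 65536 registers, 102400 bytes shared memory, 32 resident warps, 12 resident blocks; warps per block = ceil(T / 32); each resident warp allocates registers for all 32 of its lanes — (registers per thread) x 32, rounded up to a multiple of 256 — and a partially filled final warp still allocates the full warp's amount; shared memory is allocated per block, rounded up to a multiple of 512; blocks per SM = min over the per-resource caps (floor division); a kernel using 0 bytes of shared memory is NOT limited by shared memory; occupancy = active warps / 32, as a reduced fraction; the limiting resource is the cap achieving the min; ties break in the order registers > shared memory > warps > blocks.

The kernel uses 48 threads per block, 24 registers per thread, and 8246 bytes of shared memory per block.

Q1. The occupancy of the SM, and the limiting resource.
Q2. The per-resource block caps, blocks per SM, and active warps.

Answer: occupancy 11/16, limited by shared memory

registers: 42 blocks
shared memory: 11 blocks
warps: 16 blocks
blocks: 12 blocks

Answer: 11 blocks, 22 active warps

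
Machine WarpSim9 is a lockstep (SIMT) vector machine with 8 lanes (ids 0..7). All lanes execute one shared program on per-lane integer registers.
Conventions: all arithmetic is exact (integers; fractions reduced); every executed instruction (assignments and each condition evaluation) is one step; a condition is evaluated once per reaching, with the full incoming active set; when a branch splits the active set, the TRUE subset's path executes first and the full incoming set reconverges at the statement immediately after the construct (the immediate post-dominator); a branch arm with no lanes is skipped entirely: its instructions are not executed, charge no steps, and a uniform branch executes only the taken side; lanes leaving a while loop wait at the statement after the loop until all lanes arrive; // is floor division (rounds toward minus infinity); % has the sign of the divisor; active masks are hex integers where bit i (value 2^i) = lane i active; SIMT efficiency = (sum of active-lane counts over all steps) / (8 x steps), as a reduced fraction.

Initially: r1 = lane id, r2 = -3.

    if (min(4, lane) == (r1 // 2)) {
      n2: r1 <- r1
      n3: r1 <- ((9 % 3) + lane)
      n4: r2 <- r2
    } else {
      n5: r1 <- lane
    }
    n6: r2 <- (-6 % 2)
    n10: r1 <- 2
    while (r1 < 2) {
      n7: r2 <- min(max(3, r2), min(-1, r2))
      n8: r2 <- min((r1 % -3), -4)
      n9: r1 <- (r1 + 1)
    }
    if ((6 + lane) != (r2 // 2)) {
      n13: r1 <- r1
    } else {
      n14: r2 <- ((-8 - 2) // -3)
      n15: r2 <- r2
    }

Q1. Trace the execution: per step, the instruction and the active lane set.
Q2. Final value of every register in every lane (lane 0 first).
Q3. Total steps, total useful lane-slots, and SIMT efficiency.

step 0: eval (min(4, lane) == (r1 // 2)) 0xff
step 1: r1 <- r1                     0x01
step 2: r1 <- ((9 % 3) + lane)       0x01
step 3: r2 <- r2                     0x01
step 4: r1 <- lane                   0xfe
step 5: r2 <- (-6 % 2)               0xff
step 6: r1 <- 2                      0xff
step 7: eval (r1 < 2)                0xff
step 8: eval ((6 + lane) != (r2 // 2)) 0xff
step 9: r1 <- r1                     0xff

Answer: 10 steps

r1: 2,2,2,2,2,2,2,2
r2: 0,0,0,0,0,0,0,0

steps = 10; useful = 58; efficiency = 58/80 = 29/40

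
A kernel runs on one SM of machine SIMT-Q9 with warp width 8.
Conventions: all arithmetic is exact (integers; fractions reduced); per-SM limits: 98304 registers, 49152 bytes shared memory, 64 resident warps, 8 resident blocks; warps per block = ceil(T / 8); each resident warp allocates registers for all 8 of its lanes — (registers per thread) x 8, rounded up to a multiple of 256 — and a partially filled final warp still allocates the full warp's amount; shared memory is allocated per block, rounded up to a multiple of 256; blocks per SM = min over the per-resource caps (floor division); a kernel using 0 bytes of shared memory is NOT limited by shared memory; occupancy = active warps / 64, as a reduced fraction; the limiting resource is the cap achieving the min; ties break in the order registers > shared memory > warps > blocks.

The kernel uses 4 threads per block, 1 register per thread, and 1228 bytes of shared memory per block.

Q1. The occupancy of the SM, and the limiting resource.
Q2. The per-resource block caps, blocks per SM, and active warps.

Answer: occupancy 1/8, limited by blocks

registers: 384 blocks
shared memory: 38 blocks
warps: 64 blocks
blocks: 8 blocks

Answer: 8 blocks, 8 active warps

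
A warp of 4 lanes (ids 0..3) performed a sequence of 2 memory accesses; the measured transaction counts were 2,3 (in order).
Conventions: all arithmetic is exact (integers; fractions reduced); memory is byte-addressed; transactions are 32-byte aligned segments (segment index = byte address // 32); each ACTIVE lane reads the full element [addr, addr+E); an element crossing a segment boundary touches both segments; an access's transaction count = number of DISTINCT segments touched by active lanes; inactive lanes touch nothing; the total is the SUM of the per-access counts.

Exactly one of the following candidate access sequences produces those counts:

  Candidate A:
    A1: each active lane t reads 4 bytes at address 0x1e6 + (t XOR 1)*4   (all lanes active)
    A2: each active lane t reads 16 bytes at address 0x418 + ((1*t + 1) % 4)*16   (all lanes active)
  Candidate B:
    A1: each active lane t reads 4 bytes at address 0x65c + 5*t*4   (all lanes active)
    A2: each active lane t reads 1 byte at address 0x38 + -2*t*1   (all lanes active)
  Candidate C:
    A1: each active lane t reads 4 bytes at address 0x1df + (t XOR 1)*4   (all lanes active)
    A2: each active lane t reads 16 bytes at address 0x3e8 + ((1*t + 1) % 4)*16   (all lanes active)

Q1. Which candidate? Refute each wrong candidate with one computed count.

A: A1 gives 1 transaction, not 2
B: A1 gives 3 transactions, not 2
C: all counts match (2,3)

Answer: C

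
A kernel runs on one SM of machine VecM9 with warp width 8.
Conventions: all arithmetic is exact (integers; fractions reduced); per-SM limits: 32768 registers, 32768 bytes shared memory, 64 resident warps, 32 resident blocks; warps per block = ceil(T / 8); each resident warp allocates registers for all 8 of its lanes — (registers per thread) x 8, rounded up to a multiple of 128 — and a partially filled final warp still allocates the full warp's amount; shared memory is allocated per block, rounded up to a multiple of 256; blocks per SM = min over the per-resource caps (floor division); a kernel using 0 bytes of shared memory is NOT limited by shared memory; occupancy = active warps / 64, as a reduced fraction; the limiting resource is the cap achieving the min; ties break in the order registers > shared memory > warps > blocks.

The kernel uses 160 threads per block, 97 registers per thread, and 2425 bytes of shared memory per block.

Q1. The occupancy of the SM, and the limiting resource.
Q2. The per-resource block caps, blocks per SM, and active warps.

Answer: occupancy 5/16, limited by registers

registers: 1 block
shared memory: 12 blocks
warps: 3 blocks
blocks: 32 blocks

Answer: 1 block, 20 active warps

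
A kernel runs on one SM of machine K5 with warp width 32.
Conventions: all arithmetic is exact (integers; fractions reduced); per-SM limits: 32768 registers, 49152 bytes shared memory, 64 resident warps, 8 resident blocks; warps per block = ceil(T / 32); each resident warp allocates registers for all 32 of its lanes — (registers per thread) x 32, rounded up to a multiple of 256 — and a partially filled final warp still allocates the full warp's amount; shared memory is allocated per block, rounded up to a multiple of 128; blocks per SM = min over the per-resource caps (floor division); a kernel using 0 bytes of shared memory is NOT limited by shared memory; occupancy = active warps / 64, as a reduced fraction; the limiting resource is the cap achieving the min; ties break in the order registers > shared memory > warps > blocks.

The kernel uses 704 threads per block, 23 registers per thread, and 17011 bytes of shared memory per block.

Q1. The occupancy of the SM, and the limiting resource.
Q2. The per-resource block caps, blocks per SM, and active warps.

Answer: occupancy 11/32, limited by registers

registers: 1 block
shared memory: 2 blocks
warps: 2 blocks
blocks: 8 blocks

Answer: 1 block, 22 active warps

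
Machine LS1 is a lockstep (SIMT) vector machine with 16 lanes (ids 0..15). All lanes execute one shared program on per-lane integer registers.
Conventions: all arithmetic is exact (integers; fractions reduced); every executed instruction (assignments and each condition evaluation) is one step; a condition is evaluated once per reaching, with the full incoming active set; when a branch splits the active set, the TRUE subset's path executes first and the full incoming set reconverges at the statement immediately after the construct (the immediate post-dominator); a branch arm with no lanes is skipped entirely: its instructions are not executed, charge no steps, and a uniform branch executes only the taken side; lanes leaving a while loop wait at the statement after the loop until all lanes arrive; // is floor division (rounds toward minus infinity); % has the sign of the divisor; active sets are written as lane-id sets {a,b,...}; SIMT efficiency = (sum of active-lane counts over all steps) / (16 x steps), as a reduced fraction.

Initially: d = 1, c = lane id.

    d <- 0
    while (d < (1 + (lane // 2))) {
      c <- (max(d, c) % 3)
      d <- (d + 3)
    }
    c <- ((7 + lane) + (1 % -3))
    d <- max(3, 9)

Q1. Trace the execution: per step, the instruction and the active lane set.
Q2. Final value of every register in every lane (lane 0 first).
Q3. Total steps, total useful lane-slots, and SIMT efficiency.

step 0: d <- 0                       {0,1,2,3,4,5,6,7,8,9,10,11,12,13,14,15}
step 1: eval (d < (1 + (lane // 2))) {0,1,2,3,4,5,6,7,8,9,10,11,12,13,14,15}
step 2: c <- (max(d, c) % 3)         {0,1,2,3,4,5,6,7,8,9,10,11,12,13,14,15}
step 3: d <- (d + 3)                 {0,1,2,3,4,5,6,7,8,9,10,11,12,13,14,15}
step 4: eval (d < (1 + (lane // 2))) {0,1,2,3,4,5,6,7,8,9,10,11,12,13,14,15}
step 5: c <- (max(d, c) % 3)         {6,7,8,9,10,11,12,13,14,15}
step 6: d <- (d + 3)                 {6,7,8,9,10,11,12,13,14,15}
step 7: eval (d < (1 + (lane // 2))) {6,7,8,9,10,11,12,13,14,15}
step 8: c <- (max(d, c) % 3)         {12,13,14,15}
step 9: d <- (d + 3)                 {12,13,14,15}
step 10: eval (d < (1 + (lane // 2))) {12,13,14,15}
step 11: c <- ((7 + lane) + (1 % -3)) {0,1,2,3,4,5,6,7,8,9,10,11,12,13,14,15}
step 12: d <- max(3, 9)               {0,1,2,3,4,5,6,7,8,9,10,11,12,13,14,15}

Answer: 13 steps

d: 9,9,9,9,9,9,9,9,9,9,9,9,9,9,9,9
c: 5,6,7,8,9,10,11,12,13,14,15,16,17,18,19,20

steps = 13; useful = 154; efficiency = 154/208 = 77/104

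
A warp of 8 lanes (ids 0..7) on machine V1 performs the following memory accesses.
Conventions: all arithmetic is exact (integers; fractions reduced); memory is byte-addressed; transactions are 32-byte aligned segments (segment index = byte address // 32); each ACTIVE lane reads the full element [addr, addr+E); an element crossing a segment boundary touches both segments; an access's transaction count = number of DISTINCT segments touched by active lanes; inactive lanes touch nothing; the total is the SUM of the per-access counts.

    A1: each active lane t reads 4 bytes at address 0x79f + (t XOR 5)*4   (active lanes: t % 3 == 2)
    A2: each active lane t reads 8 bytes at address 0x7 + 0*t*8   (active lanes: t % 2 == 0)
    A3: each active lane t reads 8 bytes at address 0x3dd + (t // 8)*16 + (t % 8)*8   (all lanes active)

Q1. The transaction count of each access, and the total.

A1: 2 transactions
A2: 1 transaction
A3: 3 transactions

Answer: 2,1,3; total 6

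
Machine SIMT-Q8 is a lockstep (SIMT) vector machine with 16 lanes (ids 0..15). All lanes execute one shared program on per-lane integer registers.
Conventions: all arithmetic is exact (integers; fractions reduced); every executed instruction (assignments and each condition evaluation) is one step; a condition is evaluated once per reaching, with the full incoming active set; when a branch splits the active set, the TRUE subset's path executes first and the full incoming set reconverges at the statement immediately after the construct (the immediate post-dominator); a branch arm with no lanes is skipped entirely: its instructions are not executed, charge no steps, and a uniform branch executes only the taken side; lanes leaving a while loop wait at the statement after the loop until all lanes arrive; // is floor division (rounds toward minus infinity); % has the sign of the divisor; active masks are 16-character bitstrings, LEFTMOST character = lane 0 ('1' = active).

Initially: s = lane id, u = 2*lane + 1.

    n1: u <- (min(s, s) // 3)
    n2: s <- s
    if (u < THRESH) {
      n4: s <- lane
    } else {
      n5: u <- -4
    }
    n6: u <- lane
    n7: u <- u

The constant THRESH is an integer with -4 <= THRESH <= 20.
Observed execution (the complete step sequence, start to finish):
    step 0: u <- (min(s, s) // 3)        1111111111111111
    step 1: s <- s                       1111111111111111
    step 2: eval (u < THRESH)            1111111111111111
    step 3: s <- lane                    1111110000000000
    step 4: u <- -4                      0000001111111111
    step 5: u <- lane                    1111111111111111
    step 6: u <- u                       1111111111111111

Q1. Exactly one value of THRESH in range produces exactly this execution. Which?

Answer: THRESH = 2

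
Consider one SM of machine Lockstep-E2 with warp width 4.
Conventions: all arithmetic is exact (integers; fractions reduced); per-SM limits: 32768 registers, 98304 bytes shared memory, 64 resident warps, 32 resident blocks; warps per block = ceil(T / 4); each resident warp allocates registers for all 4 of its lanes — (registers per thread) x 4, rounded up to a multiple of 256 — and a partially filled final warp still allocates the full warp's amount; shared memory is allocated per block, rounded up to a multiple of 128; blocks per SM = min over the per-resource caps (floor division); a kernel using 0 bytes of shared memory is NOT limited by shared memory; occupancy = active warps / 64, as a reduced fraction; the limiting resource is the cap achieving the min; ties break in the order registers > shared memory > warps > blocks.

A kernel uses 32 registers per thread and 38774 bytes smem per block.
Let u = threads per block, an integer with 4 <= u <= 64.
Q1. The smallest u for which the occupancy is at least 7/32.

Answer: u = 25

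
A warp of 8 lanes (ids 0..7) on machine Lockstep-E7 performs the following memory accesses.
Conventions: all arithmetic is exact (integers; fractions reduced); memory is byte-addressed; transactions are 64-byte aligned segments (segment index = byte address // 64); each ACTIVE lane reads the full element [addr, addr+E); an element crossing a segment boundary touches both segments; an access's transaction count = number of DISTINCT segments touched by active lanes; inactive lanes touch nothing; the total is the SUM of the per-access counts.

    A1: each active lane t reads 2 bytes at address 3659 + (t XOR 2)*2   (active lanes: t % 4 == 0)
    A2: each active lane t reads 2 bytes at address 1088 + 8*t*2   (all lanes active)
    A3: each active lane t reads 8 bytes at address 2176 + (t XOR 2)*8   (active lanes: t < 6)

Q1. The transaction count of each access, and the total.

A1: 1 transaction
A2: 2 transactions
A3: 1 transaction

Answer: 1,2,1; total 4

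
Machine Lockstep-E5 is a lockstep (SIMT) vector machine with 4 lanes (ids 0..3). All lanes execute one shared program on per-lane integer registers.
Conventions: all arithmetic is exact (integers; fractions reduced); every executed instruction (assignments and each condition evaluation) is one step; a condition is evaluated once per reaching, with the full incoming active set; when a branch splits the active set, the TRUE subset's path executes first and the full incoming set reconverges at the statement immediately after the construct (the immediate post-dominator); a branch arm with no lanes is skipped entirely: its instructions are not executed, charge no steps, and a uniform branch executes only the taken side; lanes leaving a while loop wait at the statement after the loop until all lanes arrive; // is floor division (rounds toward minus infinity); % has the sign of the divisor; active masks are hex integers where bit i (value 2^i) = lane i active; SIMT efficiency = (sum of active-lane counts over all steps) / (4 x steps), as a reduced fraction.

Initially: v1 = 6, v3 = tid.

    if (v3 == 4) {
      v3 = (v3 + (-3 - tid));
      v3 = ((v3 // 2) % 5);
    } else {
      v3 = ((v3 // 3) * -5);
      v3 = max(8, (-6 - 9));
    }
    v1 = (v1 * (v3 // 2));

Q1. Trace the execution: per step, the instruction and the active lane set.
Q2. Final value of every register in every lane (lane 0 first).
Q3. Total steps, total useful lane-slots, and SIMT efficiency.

step 0: eval (v3 == 4)               0xf
step 1: v3 <- ((v3 // 3) * -5)       0xf
step 2: v3 <- max(8, (-6 - 9))       0xf
step 3: v1 <- (v1 * (v3 // 2))       0xf

Answer: 4 steps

v1: 24,24,24,24
v3: 8,8,8,8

steps = 4; useful = 16; efficiency = 16/16 = 1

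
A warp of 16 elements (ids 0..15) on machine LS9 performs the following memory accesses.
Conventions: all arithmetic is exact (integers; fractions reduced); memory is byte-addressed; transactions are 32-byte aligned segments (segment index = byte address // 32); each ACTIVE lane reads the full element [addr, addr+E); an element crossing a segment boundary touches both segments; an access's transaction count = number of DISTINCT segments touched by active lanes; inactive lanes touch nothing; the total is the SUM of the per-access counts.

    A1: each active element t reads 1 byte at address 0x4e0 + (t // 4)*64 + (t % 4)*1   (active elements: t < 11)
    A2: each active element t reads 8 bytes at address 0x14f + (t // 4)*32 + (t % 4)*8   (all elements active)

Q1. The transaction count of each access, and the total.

A1: 3 transactions
A2: 5 transactions

Answer: 3,5; total 8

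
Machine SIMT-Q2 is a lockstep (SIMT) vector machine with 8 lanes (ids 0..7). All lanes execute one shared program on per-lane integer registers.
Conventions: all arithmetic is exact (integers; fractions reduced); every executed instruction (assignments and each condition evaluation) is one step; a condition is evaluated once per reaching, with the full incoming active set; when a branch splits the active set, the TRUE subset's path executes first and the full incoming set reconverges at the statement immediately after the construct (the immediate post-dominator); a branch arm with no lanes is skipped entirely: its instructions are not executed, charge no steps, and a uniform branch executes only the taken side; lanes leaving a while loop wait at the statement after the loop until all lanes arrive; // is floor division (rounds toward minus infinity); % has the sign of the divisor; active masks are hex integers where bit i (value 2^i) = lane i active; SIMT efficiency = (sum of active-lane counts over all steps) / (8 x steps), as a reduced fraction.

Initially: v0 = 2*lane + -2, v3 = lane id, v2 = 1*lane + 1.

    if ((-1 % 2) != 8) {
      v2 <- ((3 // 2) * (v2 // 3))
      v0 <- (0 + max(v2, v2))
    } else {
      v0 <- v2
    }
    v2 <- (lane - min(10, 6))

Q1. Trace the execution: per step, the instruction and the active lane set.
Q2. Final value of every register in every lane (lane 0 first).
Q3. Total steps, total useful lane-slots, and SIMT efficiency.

step 0: eval ((-1 % 2) != 8)         0xff
step 1: v2 <- ((3 // 2) * (v2 // 3)) 0xff
step 2: v0 <- (0 + max(v2, v2))      0xff
step 3: v2 <- (lane - min(10, 6))    0xff

Answer: 4 steps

v0: 0,0,1,1,1,2,2,2
v3: 0,1,2,3,4,5,6,7
v2: -6,-5,-4,-3,-2,-1,0,1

steps = 4; useful = 32; efficiency = 32/32 = 1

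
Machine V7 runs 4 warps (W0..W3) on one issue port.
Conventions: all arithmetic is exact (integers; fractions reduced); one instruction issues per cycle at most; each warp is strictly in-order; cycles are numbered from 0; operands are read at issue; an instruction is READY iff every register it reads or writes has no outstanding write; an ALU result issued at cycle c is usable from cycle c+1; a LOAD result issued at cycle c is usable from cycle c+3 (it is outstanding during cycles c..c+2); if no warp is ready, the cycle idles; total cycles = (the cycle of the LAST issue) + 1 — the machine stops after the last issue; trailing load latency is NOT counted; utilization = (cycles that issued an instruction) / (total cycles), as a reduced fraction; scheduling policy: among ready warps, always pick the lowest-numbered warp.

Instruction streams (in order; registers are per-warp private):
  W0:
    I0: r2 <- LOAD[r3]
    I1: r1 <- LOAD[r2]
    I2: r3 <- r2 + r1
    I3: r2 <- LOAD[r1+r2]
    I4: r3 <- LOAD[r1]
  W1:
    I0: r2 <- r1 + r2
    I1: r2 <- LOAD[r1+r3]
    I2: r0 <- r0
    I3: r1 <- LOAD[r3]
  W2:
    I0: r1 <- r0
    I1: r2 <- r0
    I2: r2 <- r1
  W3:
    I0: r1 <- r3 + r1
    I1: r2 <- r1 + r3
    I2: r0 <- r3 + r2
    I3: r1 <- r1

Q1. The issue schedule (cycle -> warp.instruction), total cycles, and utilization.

cycle 0: W0.I0
cycle 1: W1.I0
cycle 2: W1.I1
cycle 3: W0.I1
cycle 4: W1.I2
cycle 5: W1.I3
cycle 6: W0.I2
cycle 7: W0.I3
cycle 8: W0.I4
cycle 9: W2.I0
cycle 10: W2.I1
cycle 11: W2.I2
cycle 12: W3.I0
cycle 13: W3.I1
cycle 14: W3.I2
cycle 15: W3.I3

Answer: 16 cycles, utilization 1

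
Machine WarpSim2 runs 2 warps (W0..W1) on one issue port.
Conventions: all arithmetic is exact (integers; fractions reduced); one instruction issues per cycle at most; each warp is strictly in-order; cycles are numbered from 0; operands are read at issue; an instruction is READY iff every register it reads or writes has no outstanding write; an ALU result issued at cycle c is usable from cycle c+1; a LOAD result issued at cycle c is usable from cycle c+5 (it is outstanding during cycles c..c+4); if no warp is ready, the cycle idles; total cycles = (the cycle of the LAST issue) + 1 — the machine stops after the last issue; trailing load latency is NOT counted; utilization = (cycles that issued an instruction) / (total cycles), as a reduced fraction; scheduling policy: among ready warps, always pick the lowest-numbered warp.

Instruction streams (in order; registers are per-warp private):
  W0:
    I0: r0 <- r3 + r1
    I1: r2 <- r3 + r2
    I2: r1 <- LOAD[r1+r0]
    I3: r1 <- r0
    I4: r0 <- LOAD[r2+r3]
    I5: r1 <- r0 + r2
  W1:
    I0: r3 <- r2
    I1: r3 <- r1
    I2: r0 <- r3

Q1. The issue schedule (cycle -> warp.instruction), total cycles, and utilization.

cycle 0: W0.I0
cycle 1: W0.I1
cycle 2: W0.I2
cycle 3: W1.I0
cycle 4: W1.I1
cycle 5: W1.I2
cycle 6: idle
cycle 7: W0.I3
cycle 8: W0.I4
cycle 9: idle
cycle 10: idle
cycle 11: idle
cycle 12: idle
cycle 13: W0.I5

Answer: 14 cycles, utilization 9/14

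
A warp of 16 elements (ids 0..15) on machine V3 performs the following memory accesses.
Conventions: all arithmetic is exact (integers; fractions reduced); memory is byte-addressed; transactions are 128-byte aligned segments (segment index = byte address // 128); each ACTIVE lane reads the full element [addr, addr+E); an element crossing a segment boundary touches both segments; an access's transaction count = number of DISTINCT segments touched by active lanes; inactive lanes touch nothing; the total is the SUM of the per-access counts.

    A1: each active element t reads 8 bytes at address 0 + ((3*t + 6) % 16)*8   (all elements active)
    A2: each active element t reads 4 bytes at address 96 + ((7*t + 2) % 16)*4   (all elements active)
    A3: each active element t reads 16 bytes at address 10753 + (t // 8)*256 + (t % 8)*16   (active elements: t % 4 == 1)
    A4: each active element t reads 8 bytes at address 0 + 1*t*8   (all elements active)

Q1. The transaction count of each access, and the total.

A1: 1 transaction
A2: 2 transactions
A3: 2 transactions
A4: 1 transaction

Answer: 1,2,2,1; total 6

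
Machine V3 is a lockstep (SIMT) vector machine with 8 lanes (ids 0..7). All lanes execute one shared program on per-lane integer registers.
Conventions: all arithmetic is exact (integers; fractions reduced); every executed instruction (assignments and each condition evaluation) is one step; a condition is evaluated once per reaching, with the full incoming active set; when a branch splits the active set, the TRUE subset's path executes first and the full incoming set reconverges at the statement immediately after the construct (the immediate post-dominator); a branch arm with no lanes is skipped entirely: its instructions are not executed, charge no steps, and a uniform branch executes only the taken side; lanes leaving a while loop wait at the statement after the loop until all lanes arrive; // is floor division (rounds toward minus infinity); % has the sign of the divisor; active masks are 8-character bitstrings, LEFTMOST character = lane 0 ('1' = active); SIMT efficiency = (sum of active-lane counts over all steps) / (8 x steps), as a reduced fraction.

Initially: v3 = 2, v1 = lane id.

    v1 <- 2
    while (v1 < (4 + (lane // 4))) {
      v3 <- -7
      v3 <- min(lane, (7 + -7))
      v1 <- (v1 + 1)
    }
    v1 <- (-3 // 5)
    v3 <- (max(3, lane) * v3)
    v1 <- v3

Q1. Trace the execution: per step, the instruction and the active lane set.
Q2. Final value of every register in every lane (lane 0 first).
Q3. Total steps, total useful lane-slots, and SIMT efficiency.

step 0: v1 <- 2                      11111111
step 1: eval (v1 < (4 + (lane // 4))) 11111111
step 2: v3 <- -7                     11111111
step 3: v3 <- min(lane, (7 + -7))    11111111
step 4: v1 <- (v1 + 1)               11111111
step 5: eval (v1 < (4 + (lane // 4))) 11111111
step 6: v3 <- -7                     11111111
step 7: v3 <- min(lane, (7 + -7))    11111111
step 8: v1 <- (v1 + 1)               11111111
step 9: eval (v1 < (4 + (lane // 4))) 11111111
step 10: v3 <- -7                     00001111
step 11: v3 <- min(lane, (7 + -7))    00001111
step 12: v1 <- (v1 + 1)               00001111
step 13: eval (v1 < (4 + (lane // 4))) 00001111
step 14: v1 <- (-3 // 5)              11111111
step 15: v3 <- (max(3, lane) * v3)    11111111
step 16: v1 <- v3                     11111111

Answer: 17 steps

v3: 0,0,0,0,0,0,0,0
v1: 0,0,0,0,0,0,0,0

steps = 17; useful = 120; efficiency = 120/136 = 15/17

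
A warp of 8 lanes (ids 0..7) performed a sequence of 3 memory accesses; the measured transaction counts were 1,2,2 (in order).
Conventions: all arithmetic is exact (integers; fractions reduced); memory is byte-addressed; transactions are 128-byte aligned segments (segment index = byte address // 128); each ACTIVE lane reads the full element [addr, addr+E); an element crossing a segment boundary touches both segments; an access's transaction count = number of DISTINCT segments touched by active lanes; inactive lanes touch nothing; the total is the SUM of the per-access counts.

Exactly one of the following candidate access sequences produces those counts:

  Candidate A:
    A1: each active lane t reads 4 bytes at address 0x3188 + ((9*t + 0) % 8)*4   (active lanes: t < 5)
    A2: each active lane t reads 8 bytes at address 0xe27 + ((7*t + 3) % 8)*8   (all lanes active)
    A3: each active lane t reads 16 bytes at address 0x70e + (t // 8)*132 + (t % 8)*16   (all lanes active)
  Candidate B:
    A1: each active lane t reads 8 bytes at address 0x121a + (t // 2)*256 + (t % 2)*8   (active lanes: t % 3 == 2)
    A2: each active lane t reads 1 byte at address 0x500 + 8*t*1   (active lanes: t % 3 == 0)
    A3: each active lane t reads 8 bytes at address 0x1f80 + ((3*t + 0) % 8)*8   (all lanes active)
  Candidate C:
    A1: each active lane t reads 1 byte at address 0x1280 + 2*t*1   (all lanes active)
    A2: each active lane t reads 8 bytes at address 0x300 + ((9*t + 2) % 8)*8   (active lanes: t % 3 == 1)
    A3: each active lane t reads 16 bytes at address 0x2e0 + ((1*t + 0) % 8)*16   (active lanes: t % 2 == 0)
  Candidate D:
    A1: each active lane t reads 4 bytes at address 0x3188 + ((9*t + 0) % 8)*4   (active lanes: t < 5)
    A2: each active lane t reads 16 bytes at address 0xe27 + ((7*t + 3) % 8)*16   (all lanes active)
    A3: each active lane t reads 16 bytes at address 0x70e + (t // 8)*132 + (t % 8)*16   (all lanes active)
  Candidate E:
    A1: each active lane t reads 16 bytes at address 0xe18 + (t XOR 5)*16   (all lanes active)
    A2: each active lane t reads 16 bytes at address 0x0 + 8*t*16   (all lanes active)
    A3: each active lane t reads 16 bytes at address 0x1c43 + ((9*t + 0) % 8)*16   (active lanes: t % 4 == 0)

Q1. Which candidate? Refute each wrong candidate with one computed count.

A: A2 gives 1 transaction, not 2
B: A1 gives 2 transactions, not 1
C: A2 gives 1 transaction, not 2
E: A1 gives 2 transactions, not 1
D: all counts match (1,2,2)

Answer: D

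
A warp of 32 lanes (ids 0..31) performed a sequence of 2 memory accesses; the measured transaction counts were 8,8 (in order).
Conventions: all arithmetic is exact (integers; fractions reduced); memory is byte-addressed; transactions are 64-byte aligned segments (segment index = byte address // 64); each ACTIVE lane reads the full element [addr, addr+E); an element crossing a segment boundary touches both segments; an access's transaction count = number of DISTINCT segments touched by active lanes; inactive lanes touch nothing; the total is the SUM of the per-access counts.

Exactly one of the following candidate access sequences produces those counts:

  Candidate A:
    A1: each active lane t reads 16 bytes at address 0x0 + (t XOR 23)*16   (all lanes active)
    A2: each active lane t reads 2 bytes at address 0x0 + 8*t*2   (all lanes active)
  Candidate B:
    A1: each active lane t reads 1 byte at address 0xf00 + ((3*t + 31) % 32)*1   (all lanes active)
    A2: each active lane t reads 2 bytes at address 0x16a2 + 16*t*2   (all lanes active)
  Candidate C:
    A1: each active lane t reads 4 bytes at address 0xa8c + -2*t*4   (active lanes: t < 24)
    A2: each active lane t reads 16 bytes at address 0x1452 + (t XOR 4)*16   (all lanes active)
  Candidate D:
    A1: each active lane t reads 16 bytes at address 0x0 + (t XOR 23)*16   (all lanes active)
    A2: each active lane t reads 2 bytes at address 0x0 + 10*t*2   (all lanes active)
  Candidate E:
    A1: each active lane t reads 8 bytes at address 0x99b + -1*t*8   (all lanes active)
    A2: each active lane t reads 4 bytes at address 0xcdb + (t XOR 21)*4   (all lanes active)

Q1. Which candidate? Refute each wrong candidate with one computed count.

B: A1 gives 1 transaction, not 8
C: A1 gives 4 transactions, not 8
D: A2 gives 10 transactions, not 8
E: A1 gives 5 transactions, not 8
A: all counts match (8,8)

Answer: A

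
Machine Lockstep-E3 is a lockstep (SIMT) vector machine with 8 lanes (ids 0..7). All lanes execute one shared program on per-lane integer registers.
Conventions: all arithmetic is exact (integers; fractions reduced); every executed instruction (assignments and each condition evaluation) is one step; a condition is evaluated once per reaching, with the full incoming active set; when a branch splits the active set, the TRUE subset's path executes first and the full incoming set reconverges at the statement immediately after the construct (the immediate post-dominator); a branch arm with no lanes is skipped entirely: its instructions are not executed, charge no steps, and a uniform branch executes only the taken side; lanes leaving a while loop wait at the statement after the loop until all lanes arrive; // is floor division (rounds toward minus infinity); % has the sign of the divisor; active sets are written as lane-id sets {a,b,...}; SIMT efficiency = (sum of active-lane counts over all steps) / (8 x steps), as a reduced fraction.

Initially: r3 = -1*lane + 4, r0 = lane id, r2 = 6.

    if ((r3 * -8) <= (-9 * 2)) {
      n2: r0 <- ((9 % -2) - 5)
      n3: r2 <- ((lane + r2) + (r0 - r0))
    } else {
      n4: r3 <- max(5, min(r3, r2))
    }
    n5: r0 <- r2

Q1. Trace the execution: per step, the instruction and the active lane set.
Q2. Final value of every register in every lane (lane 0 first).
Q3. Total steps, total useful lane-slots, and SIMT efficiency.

step 0: eval ((r3 * -8) <= (-9 * 2)) {0,1,2,3,4,5,6,7}
step 1: r0 <- ((9 % -2) - 5)         {0,1}
step 2: r2 <- ((lane + r2) + (r0 - r0)) {0,1}
step 3: r3 <- max(5, min(r3, r2))    {2,3,4,5,6,7}
step 4: r0 <- r2                     {0,1,2,3,4,5,6,7}

Answer: 5 steps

r3: 4,3,5,5,5,5,5,5
r0: 6,7,6,6,6,6,6,6
r2: 6,7,6,6,6,6,6,6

steps = 5; useful = 26; efficiency = 26/40 = 13/20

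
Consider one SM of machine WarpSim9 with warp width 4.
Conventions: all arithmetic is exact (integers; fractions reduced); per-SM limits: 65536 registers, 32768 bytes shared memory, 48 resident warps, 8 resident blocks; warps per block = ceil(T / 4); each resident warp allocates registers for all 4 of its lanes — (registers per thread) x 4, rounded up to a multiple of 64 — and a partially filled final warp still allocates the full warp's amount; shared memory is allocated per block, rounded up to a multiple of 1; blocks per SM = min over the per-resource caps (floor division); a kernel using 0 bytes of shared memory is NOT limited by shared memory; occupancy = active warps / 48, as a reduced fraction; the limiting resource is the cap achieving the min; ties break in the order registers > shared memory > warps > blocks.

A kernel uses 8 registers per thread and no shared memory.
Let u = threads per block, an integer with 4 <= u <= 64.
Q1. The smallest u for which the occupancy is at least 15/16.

Answer: u = 21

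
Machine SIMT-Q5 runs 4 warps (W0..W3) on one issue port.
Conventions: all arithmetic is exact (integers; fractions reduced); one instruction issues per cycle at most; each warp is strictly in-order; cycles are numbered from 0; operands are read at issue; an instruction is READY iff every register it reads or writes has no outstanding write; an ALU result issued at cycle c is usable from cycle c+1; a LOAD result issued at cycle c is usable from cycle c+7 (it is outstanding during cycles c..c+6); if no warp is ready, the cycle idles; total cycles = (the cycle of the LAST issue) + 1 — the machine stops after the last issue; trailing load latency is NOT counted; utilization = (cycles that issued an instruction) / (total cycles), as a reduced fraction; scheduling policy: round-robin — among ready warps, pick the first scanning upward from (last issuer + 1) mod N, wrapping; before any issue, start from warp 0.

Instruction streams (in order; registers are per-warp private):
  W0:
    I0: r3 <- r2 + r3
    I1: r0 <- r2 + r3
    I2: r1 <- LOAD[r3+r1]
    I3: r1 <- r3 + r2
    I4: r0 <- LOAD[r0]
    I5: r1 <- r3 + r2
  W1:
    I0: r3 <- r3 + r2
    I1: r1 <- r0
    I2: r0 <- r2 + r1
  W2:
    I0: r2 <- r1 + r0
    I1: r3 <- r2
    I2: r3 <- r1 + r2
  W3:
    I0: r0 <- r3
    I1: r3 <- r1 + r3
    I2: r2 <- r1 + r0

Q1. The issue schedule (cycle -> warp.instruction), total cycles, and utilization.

cycle 0: W0.I0
cycle 1: W1.I0
cycle 2: W2.I0
cycle 3: W3.I0
cycle 4: W0.I1
cycle 5: W1.I1
cycle 6: W2.I1
cycle 7: W3.I1
cycle 8: W0.I2
cycle 9: W1.I2
cycle 10: W2.I2
cycle 11: W3.I2
cycle 12: idle
cycle 13: idle
cycle 14: idle
cycle 15: W0.I3
cycle 16: W0.I4
cycle 17: W0.I5

Answer: 18 cycles, utilization 5/6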